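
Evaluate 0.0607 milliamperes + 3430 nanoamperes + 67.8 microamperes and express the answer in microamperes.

131.93 microamperes

In microamperes:
  0.0607 milliamperes = 0.0607 × 10³ microamperes = 60.7
  3430 nanoamperes = 3430 × 10⁻³ microamperes = 3.43
  67.8 microamperes → 67.8
Sum: 60.7 + 3.43 + 67.8 = 131.93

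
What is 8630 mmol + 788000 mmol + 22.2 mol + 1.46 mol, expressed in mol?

820.29 mol

In mol:
  8630 mmol = 8630 × 10^-3 mol = 8.63
  788000 mmol = 788000 × 10^-3 mol = 788
  22.2 mol → 22.2
  1.46 mol → 1.46
Sum: 8.63 + 788 + 22.2 + 1.46 = 820.29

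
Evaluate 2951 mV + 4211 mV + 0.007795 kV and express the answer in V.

14.957 V

In V:
  2951 mV = 2951 × 10⁻³ V = 2.951
  4211 mV = 4211 × 10⁻³ V = 4.211
  0.007795 kV = 0.007795 × 10³ V = 7.795
Sum: 2.951 + 4.211 + 7.795 = 14.957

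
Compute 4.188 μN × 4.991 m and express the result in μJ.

4.188 × 10⁻⁶ × 4.991 = 20.902308 × 10⁻⁶ J

20.902308 μJ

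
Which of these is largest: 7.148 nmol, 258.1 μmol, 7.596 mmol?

7.596 mmol

7.148 nmol = 0.000000007148 mol
258.1 μmol = 0.0002581 mol
7.596 mmol = 0.007596 mol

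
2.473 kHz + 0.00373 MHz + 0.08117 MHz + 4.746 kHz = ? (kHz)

In kHz:
  2.473 kHz → 2.473
  0.00373 MHz = 0.00373 × 10^3 kHz = 3.73
  0.08117 MHz = 0.08117 × 10^3 kHz = 81.17
  4.746 kHz → 4.746
Sum: 2.473 + 3.73 + 81.17 + 4.746 = 92.119

92.119 kHz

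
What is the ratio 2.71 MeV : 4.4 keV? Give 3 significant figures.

(2.71 × 10^6) / (4.4 × 10^3) = 0.6159 × 10^3

616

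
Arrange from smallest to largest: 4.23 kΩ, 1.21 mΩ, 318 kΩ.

4.23 kΩ = 4230 Ω
1.21 mΩ = 0.00121 Ω
318 kΩ = 318000 Ω

1.21 mΩ < 4.23 kΩ < 318 kΩ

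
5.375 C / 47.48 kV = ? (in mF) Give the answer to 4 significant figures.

(5.375) / (47.48 × 10^3) = 0.113206 × 10^-3 F

0.1132 mF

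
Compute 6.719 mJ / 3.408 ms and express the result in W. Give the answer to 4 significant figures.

(6.719 × 10^-3) / (3.408 × 10^-3) = 1.97154 W

1.972 W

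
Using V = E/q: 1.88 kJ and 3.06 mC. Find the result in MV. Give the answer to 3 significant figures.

0.614 MV

(1.88 × 10^3) / (3.06 × 10^-3) = 0.61438 × 10^6 V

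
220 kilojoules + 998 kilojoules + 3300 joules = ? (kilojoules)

1221.3 kilojoules

In kilojoules:
  220 kilojoules → 220
  998 kilojoules → 998
  3300 joules = 3300e-3 kilojoules = 3.3
Sum: 220 + 998 + 3.3 = 1221.3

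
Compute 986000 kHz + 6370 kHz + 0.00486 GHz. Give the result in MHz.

In MHz:
  986000 kHz = 986000 × 10^-3 MHz = 986
  6370 kHz = 6370 × 10^-3 MHz = 6.37
  0.00486 GHz = 0.00486 × 10^3 MHz = 4.86
Sum: 986 + 6.37 + 4.86 = 997.23

997.23 MHz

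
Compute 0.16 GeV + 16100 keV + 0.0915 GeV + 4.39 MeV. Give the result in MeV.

In MeV:
  0.16 GeV = 0.16 × 10^3 MeV = 160
  16100 keV = 16100 × 10^-3 MeV = 16.1
  0.0915 GeV = 0.0915 × 10^3 MeV = 91.5
  4.39 MeV → 4.39
Sum: 160 + 16.1 + 91.5 + 4.39 = 271.99

271.99 MeV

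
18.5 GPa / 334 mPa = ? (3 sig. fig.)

(18.5e9) / (334e-3) = 0.05539e12

55400000000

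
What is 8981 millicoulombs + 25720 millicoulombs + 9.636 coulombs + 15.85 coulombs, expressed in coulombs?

In coulombs:
  8981 millicoulombs = 8981 × 10⁻³ coulombs = 8.981
  25720 millicoulombs = 25720 × 10⁻³ coulombs = 25.72
  9.636 coulombs → 9.636
  15.85 coulombs → 15.85
Sum: 8.981 + 25.72 + 9.636 + 15.85 = 60.187

60.187 coulombs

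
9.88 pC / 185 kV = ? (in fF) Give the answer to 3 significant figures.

(9.88 × 10⁻¹²) / (185 × 10³) = 0.053405 × 10⁻¹⁵ F

0.0534 fF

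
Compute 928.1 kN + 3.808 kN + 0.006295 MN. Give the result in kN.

In kN:
  928.1 kN → 928.1
  3.808 kN → 3.808
  0.006295 MN = 0.006295 × 10³ kN = 6.295
Sum: 928.1 + 3.808 + 6.295 = 938.203

938.203 kN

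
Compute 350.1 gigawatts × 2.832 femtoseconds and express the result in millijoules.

350.1e9 × 2.832e-15 = 991.4832e-6 J

0.9914832 millijoules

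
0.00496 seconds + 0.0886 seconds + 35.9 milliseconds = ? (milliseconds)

In milliseconds:
  0.00496 seconds = 0.00496e3 milliseconds = 4.96
  0.0886 seconds = 0.0886e3 milliseconds = 88.6
  35.9 milliseconds → 35.9
Sum: 4.96 + 88.6 + 35.9 = 129.46

129.46 milliseconds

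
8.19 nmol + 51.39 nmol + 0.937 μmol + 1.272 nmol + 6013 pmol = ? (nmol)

In nmol:
  8.19 nmol → 8.19
  51.39 nmol → 51.39
  0.937 μmol = 0.937 × 10³ nmol = 937
  1.272 nmol → 1.272
  6013 pmol = 6013 × 10⁻³ nmol = 6.013
Sum: 8.19 + 51.39 + 937 + 1.272 + 6.013 = 1003.865

1003.865 nmol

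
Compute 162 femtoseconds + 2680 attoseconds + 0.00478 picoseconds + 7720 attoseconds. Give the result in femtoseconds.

In femtoseconds:
  162 femtoseconds → 162
  2680 attoseconds = 2680 × 10⁻³ femtoseconds = 2.68
  0.00478 picoseconds = 0.00478 × 10³ femtoseconds = 4.78
  7720 attoseconds = 7720 × 10⁻³ femtoseconds = 7.72
Sum: 162 + 2.68 + 4.78 + 7.72 = 177.18

177.18 femtoseconds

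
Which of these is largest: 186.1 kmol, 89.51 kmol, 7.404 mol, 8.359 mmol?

186.1 kmol

186.1 kmol = 186100 mol
89.51 kmol = 89510 mol
7.404 mol = 7.404 mol
8.359 mmol = 0.008359 mol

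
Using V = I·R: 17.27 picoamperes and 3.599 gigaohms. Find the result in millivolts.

62.15473 millivolts

17.27 × 10⁻¹² × 3.599 × 10⁹ = 62.15473 × 10⁻³ V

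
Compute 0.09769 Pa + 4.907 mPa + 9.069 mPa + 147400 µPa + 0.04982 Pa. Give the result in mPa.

308.886 mPa

In mPa:
  0.09769 Pa = 0.09769 × 10³ mPa = 97.69
  4.907 mPa → 4.907
  9.069 mPa → 9.069
  147400 µPa = 147400 × 10⁻³ mPa = 147.4
  0.04982 Pa = 0.04982 × 10³ mPa = 49.82
Sum: 97.69 + 4.907 + 9.069 + 147.4 + 49.82 = 308.886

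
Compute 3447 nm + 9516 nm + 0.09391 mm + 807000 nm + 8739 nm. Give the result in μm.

In μm:
  3447 nm = 3447e-3 μm = 3.447
  9516 nm = 9516e-3 μm = 9.516
  0.09391 mm = 0.09391e3 μm = 93.91
  807000 nm = 807000e-3 μm = 807
  8739 nm = 8739e-3 μm = 8.739
Sum: 3.447 + 9.516 + 93.91 + 807 + 8.739 = 922.612

922.612 μm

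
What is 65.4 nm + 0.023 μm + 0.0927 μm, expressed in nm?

In nm:
  65.4 nm → 65.4
  0.023 μm = 0.023e3 nm = 23
  0.0927 μm = 0.0927e3 nm = 92.7
Sum: 65.4 + 23 + 92.7 = 181.1

181.1 nm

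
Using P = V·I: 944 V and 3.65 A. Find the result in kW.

3.4456 kW

944 × 3.65 = 3445.6 W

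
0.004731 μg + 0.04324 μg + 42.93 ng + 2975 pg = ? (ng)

In ng:
  0.004731 μg = 0.004731e3 ng = 4.731
  0.04324 μg = 0.04324e3 ng = 43.24
  42.93 ng → 42.93
  2975 pg = 2975e-3 ng = 2.975
Sum: 4.731 + 43.24 + 42.93 + 2.975 = 93.876

93.876 ng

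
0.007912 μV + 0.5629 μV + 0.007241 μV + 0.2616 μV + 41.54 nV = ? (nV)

881.193 nV

In nV:
  0.007912 μV = 0.007912 × 10³ nV = 7.912
  0.5629 μV = 0.5629 × 10³ nV = 562.9
  0.007241 μV = 0.007241 × 10³ nV = 7.241
  0.2616 μV = 0.2616 × 10³ nV = 261.6
  41.54 nV → 41.54
Sum: 7.912 + 562.9 + 7.241 + 261.6 + 41.54 = 881.193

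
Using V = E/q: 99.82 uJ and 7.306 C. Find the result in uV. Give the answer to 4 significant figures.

13.66 uV

(99.82 × 10^-6) / (7.306) = 13.6627 × 10^-6 V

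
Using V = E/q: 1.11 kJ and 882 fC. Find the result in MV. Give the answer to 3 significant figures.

(1.11e3) / (882e-15) = 0.0012585e18 V

1260000000 MV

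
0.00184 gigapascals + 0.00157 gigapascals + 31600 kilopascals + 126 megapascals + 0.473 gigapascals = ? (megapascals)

634.01 megapascals

In megapascals:
  0.00184 gigapascals = 0.00184 × 10³ megapascals = 1.84
  0.00157 gigapascals = 0.00157 × 10³ megapascals = 1.57
  31600 kilopascals = 31600 × 10⁻³ megapascals = 31.6
  126 megapascals → 126
  0.473 gigapascals = 0.473 × 10³ megapascals = 473
Sum: 1.84 + 1.57 + 31.6 + 126 + 473 = 634.01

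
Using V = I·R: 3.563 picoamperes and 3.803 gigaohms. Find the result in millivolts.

13.550089 millivolts

3.563 × 10^-12 × 3.803 × 10^9 = 13.550089 × 10^-3 V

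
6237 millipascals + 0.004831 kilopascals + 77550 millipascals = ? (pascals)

88.618 pascals

In pascals:
  6237 millipascals = 6237e-3 pascals = 6.237
  0.004831 kilopascals = 0.004831e3 pascals = 4.831
  77550 millipascals = 77550e-3 pascals = 77.55
Sum: 6.237 + 4.831 + 77.55 = 88.618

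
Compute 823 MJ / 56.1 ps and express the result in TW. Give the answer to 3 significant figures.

(823e6) / (56.1e-12) = 14.67e18 W

14700000 TW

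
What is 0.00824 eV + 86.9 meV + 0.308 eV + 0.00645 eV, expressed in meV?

In meV:
  0.00824 eV = 0.00824 × 10^3 meV = 8.24
  86.9 meV → 86.9
  0.308 eV = 0.308 × 10^3 meV = 308
  0.00645 eV = 0.00645 × 10^3 meV = 6.45
Sum: 8.24 + 86.9 + 308 + 6.45 = 409.59

409.59 meV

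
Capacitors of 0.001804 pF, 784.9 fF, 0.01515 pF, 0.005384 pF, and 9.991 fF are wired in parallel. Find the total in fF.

817.229 fF

In fF:
  0.001804 pF = 0.001804 × 10^3 fF = 1.804
  784.9 fF → 784.9
  0.01515 pF = 0.01515 × 10^3 fF = 15.15
  0.005384 pF = 0.005384 × 10^3 fF = 5.384
  9.991 fF → 9.991
Sum: 1.804 + 784.9 + 15.15 + 5.384 + 9.991 = 817.229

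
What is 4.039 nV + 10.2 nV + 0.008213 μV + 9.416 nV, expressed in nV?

31.868 nV

In nV:
  4.039 nV → 4.039
  10.2 nV → 10.2
  0.008213 μV = 0.008213 × 10³ nV = 8.213
  9.416 nV → 9.416
Sum: 4.039 + 10.2 + 8.213 + 9.416 = 31.868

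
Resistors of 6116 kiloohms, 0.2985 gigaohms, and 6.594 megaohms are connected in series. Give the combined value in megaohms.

311.21 megaohms

In megaohms:
  6116 kiloohms = 6116 × 10⁻³ megaohms = 6.116
  0.2985 gigaohms = 0.2985 × 10³ megaohms = 298.5
  6.594 megaohms → 6.594
Sum: 6.116 + 298.5 + 6.594 = 311.21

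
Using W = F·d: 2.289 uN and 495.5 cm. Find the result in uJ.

11.341995 uJ

2.289 × 10^-6 × 495.5 × 10^-2 = 1134.1995 × 10^-8 J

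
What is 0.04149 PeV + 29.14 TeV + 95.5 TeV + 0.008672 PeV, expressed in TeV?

In TeV:
  0.04149 PeV = 0.04149e3 TeV = 41.49
  29.14 TeV → 29.14
  95.5 TeV → 95.5
  0.008672 PeV = 0.008672e3 TeV = 8.672
Sum: 41.49 + 29.14 + 95.5 + 8.672 = 174.802

174.802 TeV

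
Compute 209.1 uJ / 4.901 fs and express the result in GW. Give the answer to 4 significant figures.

(209.1e-6) / (4.901e-15) = 42.6648e9 W

42.66 GW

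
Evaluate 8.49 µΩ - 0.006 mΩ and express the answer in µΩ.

2.49 µΩ

In µΩ:
  8.49 µΩ → 8.49
  0.006 mΩ = 0.006e3 µΩ = 6
Difference: 8.49 - 6 = 2.49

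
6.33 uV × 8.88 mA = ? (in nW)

6.33 × 10⁻⁶ × 8.88 × 10⁻³ = 56.2104 × 10⁻⁹ W

56.2104 nW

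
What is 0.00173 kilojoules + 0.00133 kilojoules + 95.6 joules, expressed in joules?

98.66 joules

In joules:
  0.00173 kilojoules = 0.00173 × 10³ joules = 1.73
  0.00133 kilojoules = 0.00133 × 10³ joules = 1.33
  95.6 joules → 95.6
Sum: 1.73 + 1.33 + 95.6 = 98.66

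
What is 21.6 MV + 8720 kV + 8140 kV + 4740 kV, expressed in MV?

43.2 MV

In MV:
  21.6 MV → 21.6
  8720 kV = 8720e-3 MV = 8.72
  8140 kV = 8140e-3 MV = 8.14
  4740 kV = 4740e-3 MV = 4.74
Sum: 21.6 + 8.72 + 8.14 + 4.74 = 43.2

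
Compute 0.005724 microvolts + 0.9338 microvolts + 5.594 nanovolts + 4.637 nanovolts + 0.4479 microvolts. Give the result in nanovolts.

In nanovolts:
  0.005724 microvolts = 0.005724 × 10³ nanovolts = 5.724
  0.9338 microvolts = 0.9338 × 10³ nanovolts = 933.8
  5.594 nanovolts → 5.594
  4.637 nanovolts → 4.637
  0.4479 microvolts = 0.4479 × 10³ nanovolts = 447.9
Sum: 5.724 + 933.8 + 5.594 + 4.637 + 447.9 = 1397.655

1397.655 nanovolts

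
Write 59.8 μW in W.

0.0000598 W

micro = 10^-6, (no prefix) = 10^0; factor is 10^-6.
59.8 × 10^-6 = 0.0000598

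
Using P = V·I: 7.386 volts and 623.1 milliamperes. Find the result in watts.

7.386 × 623.1e-3 = 4602.2166e-3 W

4.6022166 watts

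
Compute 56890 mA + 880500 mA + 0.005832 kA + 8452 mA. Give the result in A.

In A:
  56890 mA = 56890e-3 A = 56.89
  880500 mA = 880500e-3 A = 880.5
  0.005832 kA = 0.005832e3 A = 5.832
  8452 mA = 8452e-3 A = 8.452
Sum: 56.89 + 880.5 + 5.832 + 8.452 = 951.674

951.674 A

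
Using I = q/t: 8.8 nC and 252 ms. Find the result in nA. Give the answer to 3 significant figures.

34.9 nA

(8.8 × 10⁻⁹) / (252 × 10⁻³) = 0.034921 × 10⁻⁶ A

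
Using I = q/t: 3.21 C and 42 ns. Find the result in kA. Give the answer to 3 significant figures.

76400 kA

(3.21) / (42 × 10^-9) = 0.076429 × 10^9 A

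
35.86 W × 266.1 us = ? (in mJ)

35.86 × 266.1 × 10^-6 = 9542.346 × 10^-6 J

9.542346 mJ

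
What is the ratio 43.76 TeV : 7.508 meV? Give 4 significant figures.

(43.76e12) / (7.508e-3) = 5.8284e15

5828000000000000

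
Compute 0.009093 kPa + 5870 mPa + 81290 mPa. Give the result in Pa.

In Pa:
  0.009093 kPa = 0.009093 × 10³ Pa = 9.093
  5870 mPa = 5870 × 10⁻³ Pa = 5.87
  81290 mPa = 81290 × 10⁻³ Pa = 81.29
Sum: 9.093 + 5.87 + 81.29 = 96.253

96.253 Pa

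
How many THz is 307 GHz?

giga = 10⁹, tera = 10¹²; factor is 10⁻³.
307 × 10⁻³ = 0.307

0.307 THz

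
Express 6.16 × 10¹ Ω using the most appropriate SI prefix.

= 61.6 Ω; mantissa already in [1, 1000).

61.6 Ω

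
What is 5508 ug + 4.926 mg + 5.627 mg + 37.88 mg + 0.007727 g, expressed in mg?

61.668 mg

In mg:
  5508 ug = 5508 × 10^-3 mg = 5.508
  4.926 mg → 4.926
  5.627 mg → 5.627
  37.88 mg → 37.88
  0.007727 g = 0.007727 × 10^3 mg = 7.727
Sum: 5.508 + 4.926 + 5.627 + 37.88 + 7.727 = 61.668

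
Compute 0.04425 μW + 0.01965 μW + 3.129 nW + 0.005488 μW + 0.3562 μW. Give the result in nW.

In nW:
  0.04425 μW = 0.04425 × 10^3 nW = 44.25
  0.01965 μW = 0.01965 × 10^3 nW = 19.65
  3.129 nW → 3.129
  0.005488 μW = 0.005488 × 10^3 nW = 5.488
  0.3562 μW = 0.3562 × 10^3 nW = 356.2
Sum: 44.25 + 19.65 + 3.129 + 5.488 + 356.2 = 428.717

428.717 nW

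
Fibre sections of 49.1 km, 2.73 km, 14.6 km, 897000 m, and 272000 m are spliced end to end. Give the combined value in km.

1235.43 km

In km:
  49.1 km → 49.1
  2.73 km → 2.73
  14.6 km → 14.6
  897000 m = 897000 × 10^-3 km = 897
  272000 m = 272000 × 10^-3 km = 272
Sum: 49.1 + 2.73 + 14.6 + 897 + 272 = 1235.43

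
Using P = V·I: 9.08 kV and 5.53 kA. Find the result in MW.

9.08 × 10^3 × 5.53 × 10^3 = 50.2124 × 10^6 W

50.2124 MW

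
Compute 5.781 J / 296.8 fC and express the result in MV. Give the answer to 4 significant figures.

19480000 MV

(5.781) / (296.8 × 10^-15) = 0.0194778 × 10^15 V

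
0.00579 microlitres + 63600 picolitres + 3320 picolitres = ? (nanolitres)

In nanolitres:
  0.00579 microlitres = 0.00579e3 nanolitres = 5.79
  63600 picolitres = 63600e-3 nanolitres = 63.6
  3320 picolitres = 3320e-3 nanolitres = 3.32
Sum: 5.79 + 63.6 + 3.32 = 72.71

72.71 nanolitres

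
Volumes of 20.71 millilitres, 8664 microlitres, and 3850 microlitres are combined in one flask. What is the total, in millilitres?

In millilitres:
  20.71 millilitres → 20.71
  8664 microlitres = 8664 × 10^-3 millilitres = 8.664
  3850 microlitres = 3850 × 10^-3 millilitres = 3.85
Sum: 20.71 + 8.664 + 3.85 = 33.224

33.224 millilitres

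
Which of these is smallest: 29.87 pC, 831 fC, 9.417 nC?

29.87 pC = 0.00000000002987 C
831 fC = 0.000000000000831 C
9.417 nC = 0.000000009417 C

831 fC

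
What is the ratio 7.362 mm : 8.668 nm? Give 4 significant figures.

849300

(7.362 × 10⁻³) / (8.668 × 10⁻⁹) = 0.84933 × 10⁶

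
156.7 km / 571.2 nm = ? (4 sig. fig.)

(156.7 × 10^3) / (571.2 × 10^-9) = 0.27433 × 10^12

274300000000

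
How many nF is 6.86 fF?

femto = 1e-15, nano = 1e-9; factor is 1e-6.
6.86 × 1e-6 = 0.00000686

0.00000686 nF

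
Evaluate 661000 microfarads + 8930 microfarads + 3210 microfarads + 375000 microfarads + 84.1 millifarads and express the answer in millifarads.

In millifarads:
  661000 microfarads = 661000 × 10^-3 millifarads = 661
  8930 microfarads = 8930 × 10^-3 millifarads = 8.93
  3210 microfarads = 3210 × 10^-3 millifarads = 3.21
  375000 microfarads = 375000 × 10^-3 millifarads = 375
  84.1 millifarads → 84.1
Sum: 661 + 8.93 + 3.21 + 375 + 84.1 = 1132.24

1132.24 millifarads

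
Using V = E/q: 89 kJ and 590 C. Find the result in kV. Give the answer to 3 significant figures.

(89 × 10³) / (590) = 0.15085 × 10³ V

0.151 kV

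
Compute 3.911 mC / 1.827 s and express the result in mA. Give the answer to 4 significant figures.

(3.911e-3) / (1.827) = 2.14067e-3 A

2.141 mA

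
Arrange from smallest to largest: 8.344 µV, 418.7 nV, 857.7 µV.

8.344 µV = 0.000008344 V
418.7 nV = 0.0000004187 V
857.7 µV = 0.0008577 V

418.7 nV < 8.344 µV < 857.7 µV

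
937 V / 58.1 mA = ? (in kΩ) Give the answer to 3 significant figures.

(937) / (58.1 × 10⁻³) = 16.127 × 10³ Ω

16.1 kΩ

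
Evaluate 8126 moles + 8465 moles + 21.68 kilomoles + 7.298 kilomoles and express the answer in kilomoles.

In kilomoles:
  8126 moles = 8126 × 10^-3 kilomoles = 8.126
  8465 moles = 8465 × 10^-3 kilomoles = 8.465
  21.68 kilomoles → 21.68
  7.298 kilomoles → 7.298
Sum: 8.126 + 8.465 + 21.68 + 7.298 = 45.569

45.569 kilomoles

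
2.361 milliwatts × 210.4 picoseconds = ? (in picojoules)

0.4967544 picojoules

2.361 × 10^-3 × 210.4 × 10^-12 = 496.7544 × 10^-15 J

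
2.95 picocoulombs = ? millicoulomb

0.00000000295 millicoulombs

pico = 10⁻¹², milli = 10⁻³; factor is 10⁻⁹.
2.95 × 10⁻⁹ = 0.00000000295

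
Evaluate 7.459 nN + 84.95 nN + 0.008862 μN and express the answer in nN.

101.271 nN

In nN:
  7.459 nN → 7.459
  84.95 nN → 84.95
  0.008862 μN = 0.008862e3 nN = 8.862
Sum: 7.459 + 84.95 + 8.862 = 101.271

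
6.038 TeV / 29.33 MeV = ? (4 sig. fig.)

(6.038 × 10¹²) / (29.33 × 10⁶) = 0.20586 × 10⁶

205900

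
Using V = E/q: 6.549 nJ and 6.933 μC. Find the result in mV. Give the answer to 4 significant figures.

(6.549 × 10⁻⁹) / (6.933 × 10⁻⁶) = 0.944613 × 10⁻³ V

0.9446 mV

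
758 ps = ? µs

0.000758 µs

pico = 10⁻¹², micro = 10⁻⁶; factor is 10⁻⁶.
758 × 10⁻⁶ = 0.000758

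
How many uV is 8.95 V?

(no prefix) = 10^0, micro = 10^-6; factor is 10^6.
8.95 × 10^6 = 8950000

8950000 uV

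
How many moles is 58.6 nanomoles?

0.0000000586 moles

nano = 1e-9, (no prefix) = 1e0; factor is 1e-9.
58.6 × 1e-9 = 0.0000000586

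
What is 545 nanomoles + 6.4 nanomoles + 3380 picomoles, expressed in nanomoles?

554.78 nanomoles

In nanomoles:
  545 nanomoles → 545
  6.4 nanomoles → 6.4
  3380 picomoles = 3380 × 10^-3 nanomoles = 3.38
Sum: 545 + 6.4 + 3.38 = 554.78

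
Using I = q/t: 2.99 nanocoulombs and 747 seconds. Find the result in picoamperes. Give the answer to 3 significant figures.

(2.99e-9) / (747) = 0.0040027e-9 A

4.00 picoamperes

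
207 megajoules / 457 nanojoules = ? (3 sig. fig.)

453000000000000

(207 × 10^6) / (457 × 10^-9) = 0.453 × 10^15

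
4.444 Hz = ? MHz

(no prefix) = 10⁰, mega = 10⁶; factor is 10⁻⁶.
4.444 × 10⁻⁶ = 0.000004444

0.000004444 MHz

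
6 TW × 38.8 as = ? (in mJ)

6e12 × 38.8e-18 = 232.8e-6 J

0.2328 mJ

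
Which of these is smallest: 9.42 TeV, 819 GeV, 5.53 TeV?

819 GeV

9.42 TeV = 9420000000000 eV
819 GeV = 819000000000 eV
5.53 TeV = 5530000000000 eV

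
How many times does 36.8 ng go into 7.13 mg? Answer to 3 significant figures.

194000

(7.13 × 10^-3) / (36.8 × 10^-9) = 0.1938 × 10^6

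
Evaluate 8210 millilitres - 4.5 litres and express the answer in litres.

In litres:
  8210 millilitres = 8210 × 10⁻³ litres = 8.21
  4.5 litres → 4.5
Difference: 8.21 - 4.5 = 3.71

3.71 litres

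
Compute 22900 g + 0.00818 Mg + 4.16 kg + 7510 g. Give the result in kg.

42.75 kg

In kg:
  22900 g = 22900 × 10⁻³ kg = 22.9
  0.00818 Mg = 0.00818 × 10³ kg = 8.18
  4.16 kg → 4.16
  7510 g = 7510 × 10⁻³ kg = 7.51
Sum: 22.9 + 8.18 + 4.16 + 7.51 = 42.75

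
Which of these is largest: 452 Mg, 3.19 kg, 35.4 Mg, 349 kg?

452 Mg = 452000000 g
3.19 kg = 3190 g
35.4 Mg = 35400000 g
349 kg = 349000 g

452 Mg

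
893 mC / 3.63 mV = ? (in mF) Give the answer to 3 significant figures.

246000 mF

(893e-3) / (3.63e-3) = 246.01 F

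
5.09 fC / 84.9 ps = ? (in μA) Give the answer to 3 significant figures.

(5.09 × 10^-15) / (84.9 × 10^-12) = 0.059953 × 10^-3 A

60.0 μA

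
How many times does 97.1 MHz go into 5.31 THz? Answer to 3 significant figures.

(5.31e12) / (97.1e6) = 0.05469e6

54700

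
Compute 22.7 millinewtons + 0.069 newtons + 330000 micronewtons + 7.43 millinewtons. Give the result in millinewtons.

In millinewtons:
  22.7 millinewtons → 22.7
  0.069 newtons = 0.069 × 10³ millinewtons = 69
  330000 micronewtons = 330000 × 10⁻³ millinewtons = 330
  7.43 millinewtons → 7.43
Sum: 22.7 + 69 + 330 + 7.43 = 429.13

429.13 millinewtons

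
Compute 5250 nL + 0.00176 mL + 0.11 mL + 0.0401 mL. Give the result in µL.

157.11 µL

In µL:
  5250 nL = 5250e-3 µL = 5.25
  0.00176 mL = 0.00176e3 µL = 1.76
  0.11 mL = 0.11e3 µL = 110
  0.0401 mL = 0.0401e3 µL = 40.1
Sum: 5.25 + 1.76 + 110 + 40.1 = 157.11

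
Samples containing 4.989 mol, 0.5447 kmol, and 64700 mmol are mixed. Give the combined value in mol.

In mol:
  4.989 mol → 4.989
  0.5447 kmol = 0.5447 × 10^3 mol = 544.7
  64700 mmol = 64700 × 10^-3 mol = 64.7
Sum: 4.989 + 544.7 + 64.7 = 614.389

614.389 mol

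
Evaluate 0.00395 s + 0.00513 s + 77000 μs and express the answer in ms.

86.08 ms

In ms:
  0.00395 s = 0.00395 × 10³ ms = 3.95
  0.00513 s = 0.00513 × 10³ ms = 5.13
  77000 μs = 77000 × 10⁻³ ms = 77
Sum: 3.95 + 5.13 + 77 = 86.08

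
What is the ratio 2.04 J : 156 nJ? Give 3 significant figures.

(2.04) / (156e-9) = 0.01308e9

13100000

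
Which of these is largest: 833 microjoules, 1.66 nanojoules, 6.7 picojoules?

833 microjoules = 0.000833 joules
1.66 nanojoules = 0.00000000166 joules
6.7 picojoules = 0.0000000000067 joules

833 microjoules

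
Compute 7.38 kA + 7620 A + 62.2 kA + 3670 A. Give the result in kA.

In kA:
  7.38 kA → 7.38
  7620 A = 7620e-3 kA = 7.62
  62.2 kA → 62.2
  3670 A = 3670e-3 kA = 3.67
Sum: 7.38 + 7.62 + 62.2 + 3.67 = 80.87

80.87 kA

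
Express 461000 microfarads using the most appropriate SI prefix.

= 461e-3 farads; 1e-3 is milli.

461 millifarads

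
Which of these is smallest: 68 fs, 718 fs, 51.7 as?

68 fs = 0.000000000000068 s
718 fs = 0.000000000000718 s
51.7 as = 0.0000000000000000517 s

51.7 as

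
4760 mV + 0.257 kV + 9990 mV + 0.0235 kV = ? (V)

295.25 V

In V:
  4760 mV = 4760 × 10⁻³ V = 4.76
  0.257 kV = 0.257 × 10³ V = 257
  9990 mV = 9990 × 10⁻³ V = 9.99
  0.0235 kV = 0.0235 × 10³ V = 23.5
Sum: 4.76 + 257 + 9.99 + 23.5 = 295.25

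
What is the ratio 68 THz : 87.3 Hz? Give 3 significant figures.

779000000000

(68e12) / (87.3) = 0.7789e12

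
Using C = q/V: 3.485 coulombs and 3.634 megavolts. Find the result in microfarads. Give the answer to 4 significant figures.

0.9590 microfarads

(3.485) / (3.634 × 10^6) = 0.958998 × 10^-6 F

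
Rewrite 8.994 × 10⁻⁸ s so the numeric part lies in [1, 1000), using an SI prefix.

89.94 ns

= 89.94 × 10⁻⁹ s; 10⁻⁹ is nano.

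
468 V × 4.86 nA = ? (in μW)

2.27448 μW

468 × 4.86e-9 = 2274.48e-9 W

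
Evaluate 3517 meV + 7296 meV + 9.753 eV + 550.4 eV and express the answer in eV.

In eV:
  3517 meV = 3517e-3 eV = 3.517
  7296 meV = 7296e-3 eV = 7.296
  9.753 eV → 9.753
  550.4 eV → 550.4
Sum: 3.517 + 7.296 + 9.753 + 550.4 = 570.966

570.966 eV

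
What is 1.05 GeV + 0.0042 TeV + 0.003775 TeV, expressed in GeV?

In GeV:
  1.05 GeV → 1.05
  0.0042 TeV = 0.0042 × 10³ GeV = 4.2
  0.003775 TeV = 0.003775 × 10³ GeV = 3.775
Sum: 1.05 + 4.2 + 3.775 = 9.025

9.025 GeV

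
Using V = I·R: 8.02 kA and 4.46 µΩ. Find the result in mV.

8.02e3 × 4.46e-6 = 35.7692e-3 V

35.7692 mV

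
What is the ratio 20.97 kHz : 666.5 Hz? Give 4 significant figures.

(20.97 × 10³) / (666.5) = 0.031463 × 10³

31.46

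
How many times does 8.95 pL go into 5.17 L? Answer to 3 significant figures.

578000000000

(5.17) / (8.95 × 10⁻¹²) = 0.5777 × 10¹²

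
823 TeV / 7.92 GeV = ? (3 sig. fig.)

104000

(823 × 10¹²) / (7.92 × 10⁹) = 103.9 × 10³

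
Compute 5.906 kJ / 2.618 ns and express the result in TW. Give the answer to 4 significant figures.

2.256 TW

(5.906 × 10³) / (2.618 × 10⁻⁹) = 2.25592 × 10¹² W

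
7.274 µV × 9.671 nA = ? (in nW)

7.274 × 10⁻⁶ × 9.671 × 10⁻⁹ = 70.346854 × 10⁻¹⁵ W

0.000070346854 nW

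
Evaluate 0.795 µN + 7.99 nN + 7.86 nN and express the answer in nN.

810.85 nN

In nN:
  0.795 µN = 0.795 × 10^3 nN = 795
  7.99 nN → 7.99
  7.86 nN → 7.86
Sum: 795 + 7.99 + 7.86 = 810.85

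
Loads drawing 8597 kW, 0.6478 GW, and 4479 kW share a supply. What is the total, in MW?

In MW:
  8597 kW = 8597 × 10⁻³ MW = 8.597
  0.6478 GW = 0.6478 × 10³ MW = 647.8
  4479 kW = 4479 × 10⁻³ MW = 4.479
Sum: 8.597 + 647.8 + 4.479 = 660.876

660.876 MW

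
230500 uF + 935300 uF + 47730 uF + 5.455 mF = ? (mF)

In mF:
  230500 uF = 230500 × 10^-3 mF = 230.5
  935300 uF = 935300 × 10^-3 mF = 935.3
  47730 uF = 47730 × 10^-3 mF = 47.73
  5.455 mF → 5.455
Sum: 230.5 + 935.3 + 47.73 + 5.455 = 1218.985

1218.985 mF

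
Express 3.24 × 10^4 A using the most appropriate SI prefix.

32.4 kA

= 32.4 × 10^3 A; 10^3 is kilo.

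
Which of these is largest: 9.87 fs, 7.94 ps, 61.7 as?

7.94 ps

9.87 fs = 0.00000000000000987 s
7.94 ps = 0.00000000000794 s
61.7 as = 0.0000000000000000617 s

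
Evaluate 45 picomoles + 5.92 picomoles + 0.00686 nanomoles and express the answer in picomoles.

57.78 picomoles

In picomoles:
  45 picomoles → 45
  5.92 picomoles → 5.92
  0.00686 nanomoles = 0.00686 × 10³ picomoles = 6.86
Sum: 45 + 5.92 + 6.86 = 57.78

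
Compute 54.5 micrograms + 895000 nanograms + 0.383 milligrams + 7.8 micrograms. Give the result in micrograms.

In micrograms:
  54.5 micrograms → 54.5
  895000 nanograms = 895000e-3 micrograms = 895
  0.383 milligrams = 0.383e3 micrograms = 383
  7.8 micrograms → 7.8
Sum: 54.5 + 895 + 383 + 7.8 = 1340.3

1340.3 micrograms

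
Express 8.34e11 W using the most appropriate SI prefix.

834 GW

= 834e9 W; 1e9 is giga.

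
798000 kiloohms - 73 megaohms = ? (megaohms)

In megaohms:
  798000 kiloohms = 798000 × 10⁻³ megaohms = 798
  73 megaohms → 73
Difference: 798 - 73 = 725

725 megaohms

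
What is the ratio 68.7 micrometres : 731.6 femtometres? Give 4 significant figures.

(68.7 × 10⁻⁶) / (731.6 × 10⁻¹⁵) = 0.093904 × 10⁹

93900000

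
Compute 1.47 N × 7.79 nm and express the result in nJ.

1.47 × 7.79e-9 = 11.4513e-9 J

11.4513 nJ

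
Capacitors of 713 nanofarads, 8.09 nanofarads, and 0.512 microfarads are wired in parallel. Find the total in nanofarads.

In nanofarads:
  713 nanofarads → 713
  8.09 nanofarads → 8.09
  0.512 microfarads = 0.512 × 10^3 nanofarads = 512
Sum: 713 + 8.09 + 512 = 1233.09

1233.09 nanofarads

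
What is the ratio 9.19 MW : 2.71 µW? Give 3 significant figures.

(9.19 × 10⁶) / (2.71 × 10⁻⁶) = 3.391 × 10¹²

3390000000000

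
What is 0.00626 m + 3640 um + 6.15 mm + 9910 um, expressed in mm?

25.96 mm

In mm:
  0.00626 m = 0.00626 × 10³ mm = 6.26
  3640 um = 3640 × 10⁻³ mm = 3.64
  6.15 mm → 6.15
  9910 um = 9910 × 10⁻³ mm = 9.91
Sum: 6.26 + 3.64 + 6.15 + 9.91 = 25.96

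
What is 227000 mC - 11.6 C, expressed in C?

215.4 C

In C:
  227000 mC = 227000 × 10^-3 C = 227
  11.6 C → 11.6
Difference: 227 - 11.6 = 215.4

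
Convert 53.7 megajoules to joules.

mega = 1e6, (no prefix) = 1e0; factor is 1e6.
53.7 × 1e6 = 53700000

53700000 joules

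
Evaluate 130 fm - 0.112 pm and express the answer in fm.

In fm:
  130 fm → 130
  0.112 pm = 0.112 × 10^3 fm = 112
Difference: 130 - 112 = 18

18 fm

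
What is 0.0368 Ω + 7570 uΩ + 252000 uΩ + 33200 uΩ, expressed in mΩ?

In mΩ:
  0.0368 Ω = 0.0368 × 10³ mΩ = 36.8
  7570 uΩ = 7570 × 10⁻³ mΩ = 7.57
  252000 uΩ = 252000 × 10⁻³ mΩ = 252
  33200 uΩ = 33200 × 10⁻³ mΩ = 33.2
Sum: 36.8 + 7.57 + 252 + 33.2 = 329.57

329.57 mΩ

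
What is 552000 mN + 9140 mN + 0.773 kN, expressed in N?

1334.14 N

In N:
  552000 mN = 552000 × 10⁻³ N = 552
  9140 mN = 9140 × 10⁻³ N = 9.14
  0.773 kN = 0.773 × 10³ N = 773
Sum: 552 + 9.14 + 773 = 1334.14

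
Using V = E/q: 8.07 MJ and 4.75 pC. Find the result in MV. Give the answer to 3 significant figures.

1700000000000 MV

(8.07 × 10⁶) / (4.75 × 10⁻¹²) = 1.6989 × 10¹⁸ V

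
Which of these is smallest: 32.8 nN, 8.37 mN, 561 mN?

32.8 nN = 0.0000000328 N
8.37 mN = 0.00837 N
561 mN = 0.561 N

32.8 nN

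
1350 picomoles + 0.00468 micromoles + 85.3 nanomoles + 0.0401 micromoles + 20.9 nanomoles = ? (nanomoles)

In nanomoles:
  1350 picomoles = 1350 × 10⁻³ nanomoles = 1.35
  0.00468 micromoles = 0.00468 × 10³ nanomoles = 4.68
  85.3 nanomoles → 85.3
  0.0401 micromoles = 0.0401 × 10³ nanomoles = 40.1
  20.9 nanomoles → 20.9
Sum: 1.35 + 4.68 + 85.3 + 40.1 + 20.9 = 152.33

152.33 nanomoles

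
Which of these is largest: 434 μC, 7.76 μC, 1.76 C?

434 μC = 0.000434 C
7.76 μC = 0.00000776 C
1.76 C = 1.76 C

1.76 C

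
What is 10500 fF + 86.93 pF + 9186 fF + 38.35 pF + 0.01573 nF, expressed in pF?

160.696 pF

In pF:
  10500 fF = 10500e-3 pF = 10.5
  86.93 pF → 86.93
  9186 fF = 9186e-3 pF = 9.186
  38.35 pF → 38.35
  0.01573 nF = 0.01573e3 pF = 15.73
Sum: 10.5 + 86.93 + 9.186 + 38.35 + 15.73 = 160.696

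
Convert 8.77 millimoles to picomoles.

milli = 10⁻³, pico = 10⁻¹²; factor is 10⁹.
8.77 × 10⁹ = 8770000000

8770000000 picomoles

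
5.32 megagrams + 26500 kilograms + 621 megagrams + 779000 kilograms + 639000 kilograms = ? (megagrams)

2070.82 megagrams

In megagrams:
  5.32 megagrams → 5.32
  26500 kilograms = 26500e-3 megagrams = 26.5
  621 megagrams → 621
  779000 kilograms = 779000e-3 megagrams = 779
  639000 kilograms = 639000e-3 megagrams = 639
Sum: 5.32 + 26.5 + 621 + 779 + 639 = 2070.82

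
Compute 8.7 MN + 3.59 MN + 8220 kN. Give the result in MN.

In MN:
  8.7 MN → 8.7
  3.59 MN → 3.59
  8220 kN = 8220 × 10⁻³ MN = 8.22
Sum: 8.7 + 3.59 + 8.22 = 20.51

20.51 MN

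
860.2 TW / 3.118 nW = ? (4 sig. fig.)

(860.2 × 10¹²) / (3.118 × 10⁻⁹) = 275.88 × 10²¹

275900000000000000000000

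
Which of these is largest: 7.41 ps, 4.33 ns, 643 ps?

7.41 ps = 0.00000000000741 s
4.33 ns = 0.00000000433 s
643 ps = 0.000000000643 s

4.33 ns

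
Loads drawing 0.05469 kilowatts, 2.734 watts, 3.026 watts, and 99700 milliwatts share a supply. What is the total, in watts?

160.15 watts

In watts:
  0.05469 kilowatts = 0.05469 × 10^3 watts = 54.69
  2.734 watts → 2.734
  3.026 watts → 3.026
  99700 milliwatts = 99700 × 10^-3 watts = 99.7
Sum: 54.69 + 2.734 + 3.026 + 99.7 = 160.15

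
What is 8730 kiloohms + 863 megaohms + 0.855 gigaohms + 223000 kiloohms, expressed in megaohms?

1949.73 megaohms

In megaohms:
  8730 kiloohms = 8730 × 10^-3 megaohms = 8.73
  863 megaohms → 863
  0.855 gigaohms = 0.855 × 10^3 megaohms = 855
  223000 kiloohms = 223000 × 10^-3 megaohms = 223
Sum: 8.73 + 863 + 855 + 223 = 1949.73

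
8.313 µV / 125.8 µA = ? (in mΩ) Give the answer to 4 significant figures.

66.08 mΩ

(8.313 × 10^-6) / (125.8 × 10^-6) = 0.0660811 Ω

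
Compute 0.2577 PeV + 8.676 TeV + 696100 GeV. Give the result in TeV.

In TeV:
  0.2577 PeV = 0.2577 × 10³ TeV = 257.7
  8.676 TeV → 8.676
  696100 GeV = 696100 × 10⁻³ TeV = 696.1
Sum: 257.7 + 8.676 + 696.1 = 962.476

962.476 TeV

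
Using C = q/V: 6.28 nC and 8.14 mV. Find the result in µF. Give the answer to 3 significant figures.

0.771 µF

(6.28 × 10⁻⁹) / (8.14 × 10⁻³) = 0.7715 × 10⁻⁶ F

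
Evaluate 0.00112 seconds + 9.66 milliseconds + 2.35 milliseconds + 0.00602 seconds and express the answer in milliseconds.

In milliseconds:
  0.00112 seconds = 0.00112 × 10^3 milliseconds = 1.12
  9.66 milliseconds → 9.66
  2.35 milliseconds → 2.35
  0.00602 seconds = 0.00602 × 10^3 milliseconds = 6.02
Sum: 1.12 + 9.66 + 2.35 + 6.02 = 19.15

19.15 milliseconds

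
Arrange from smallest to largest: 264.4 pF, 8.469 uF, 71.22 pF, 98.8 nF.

71.22 pF < 264.4 pF < 98.8 nF < 8.469 uF

264.4 pF = 0.0000000002644 F
8.469 uF = 0.000008469 F
71.22 pF = 0.00000000007122 F
98.8 nF = 0.0000000988 F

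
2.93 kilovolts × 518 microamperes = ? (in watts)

2.93e3 × 518e-6 = 1517.74e-3 W

1.51774 watts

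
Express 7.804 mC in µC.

milli = 10⁻³, micro = 10⁻⁶; factor is 10³.
7.804 × 10³ = 7804

7804 µC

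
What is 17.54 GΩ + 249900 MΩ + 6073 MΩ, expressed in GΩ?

In GΩ:
  17.54 GΩ → 17.54
  249900 MΩ = 249900 × 10⁻³ GΩ = 249.9
  6073 MΩ = 6073 × 10⁻³ GΩ = 6.073
Sum: 17.54 + 249.9 + 6.073 = 273.513

273.513 GΩ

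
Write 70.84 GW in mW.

giga = 1e9, milli = 1e-3; factor is 1e12.
70.84 × 1e12 = 70840000000000

70840000000000 mW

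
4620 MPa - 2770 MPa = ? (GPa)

In GPa:
  4620 MPa = 4620 × 10⁻³ GPa = 4.62
  2770 MPa = 2770 × 10⁻³ GPa = 2.77
Difference: 4.62 - 2.77 = 1.85

1.85 GPa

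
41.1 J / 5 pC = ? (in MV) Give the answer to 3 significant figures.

8220000 MV

(41.1) / (5 × 10⁻¹²) = 8.22 × 10¹² V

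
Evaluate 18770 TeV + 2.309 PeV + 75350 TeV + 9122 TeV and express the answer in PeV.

In PeV:
  18770 TeV = 18770 × 10⁻³ PeV = 18.77
  2.309 PeV → 2.309
  75350 TeV = 75350 × 10⁻³ PeV = 75.35
  9122 TeV = 9122 × 10⁻³ PeV = 9.122
Sum: 18.77 + 2.309 + 75.35 + 9.122 = 105.551

105.551 PeV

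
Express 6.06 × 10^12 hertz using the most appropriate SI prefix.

= 6.06 × 10^12 hertz; 10^12 is tera.

6.06 terahertz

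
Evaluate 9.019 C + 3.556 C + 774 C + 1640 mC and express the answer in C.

788.215 C

In C:
  9.019 C → 9.019
  3.556 C → 3.556
  774 C → 774
  1640 mC = 1640 × 10⁻³ C = 1.64
Sum: 9.019 + 3.556 + 774 + 1.64 = 788.215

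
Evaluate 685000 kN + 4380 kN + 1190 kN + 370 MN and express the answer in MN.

1060.57 MN

In MN:
  685000 kN = 685000e-3 MN = 685
  4380 kN = 4380e-3 MN = 4.38
  1190 kN = 1190e-3 MN = 1.19
  370 MN → 370
Sum: 685 + 4.38 + 1.19 + 370 = 1060.57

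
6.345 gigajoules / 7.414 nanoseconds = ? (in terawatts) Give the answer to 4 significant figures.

(6.345 × 10⁹) / (7.414 × 10⁻⁹) = 0.855813 × 10¹⁸ W

855800 terawatts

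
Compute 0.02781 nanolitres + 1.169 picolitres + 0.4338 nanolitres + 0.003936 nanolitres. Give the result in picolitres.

In picolitres:
  0.02781 nanolitres = 0.02781e3 picolitres = 27.81
  1.169 picolitres → 1.169
  0.4338 nanolitres = 0.4338e3 picolitres = 433.8
  0.003936 nanolitres = 0.003936e3 picolitres = 3.936
Sum: 27.81 + 1.169 + 433.8 + 3.936 = 466.715

466.715 picolitres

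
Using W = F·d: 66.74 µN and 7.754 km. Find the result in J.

0.51750196 J

66.74e-6 × 7.754e3 = 517.50196e-3 J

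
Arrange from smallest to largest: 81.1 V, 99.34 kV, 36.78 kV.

81.1 V < 36.78 kV < 99.34 kV

81.1 V = 81.1 V
99.34 kV = 99340 V
36.78 kV = 36780 V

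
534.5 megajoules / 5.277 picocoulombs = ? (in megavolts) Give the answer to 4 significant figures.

101300000000000 megavolts

(534.5 × 10⁶) / (5.277 × 10⁻¹²) = 101.289 × 10¹⁸ V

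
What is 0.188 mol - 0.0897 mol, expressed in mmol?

In mmol:
  0.188 mol = 0.188e3 mmol = 188
  0.0897 mol = 0.0897e3 mmol = 89.7
Difference: 188 - 89.7 = 98.3

98.3 mmol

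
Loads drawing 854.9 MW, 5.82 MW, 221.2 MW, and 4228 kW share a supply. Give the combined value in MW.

In MW:
  854.9 MW → 854.9
  5.82 MW → 5.82
  221.2 MW → 221.2
  4228 kW = 4228 × 10⁻³ MW = 4.228
Sum: 854.9 + 5.82 + 221.2 + 4.228 = 1086.148

1086.148 MW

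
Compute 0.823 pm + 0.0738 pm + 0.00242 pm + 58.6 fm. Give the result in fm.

In fm:
  0.823 pm = 0.823 × 10³ fm = 823
  0.0738 pm = 0.0738 × 10³ fm = 73.8
  0.00242 pm = 0.00242 × 10³ fm = 2.42
  58.6 fm → 58.6
Sum: 823 + 73.8 + 2.42 + 58.6 = 957.82

957.82 fm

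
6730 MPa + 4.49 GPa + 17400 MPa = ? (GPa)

28.62 GPa

In GPa:
  6730 MPa = 6730 × 10^-3 GPa = 6.73
  4.49 GPa → 4.49
  17400 MPa = 17400 × 10^-3 GPa = 17.4
Sum: 6.73 + 4.49 + 17.4 = 28.62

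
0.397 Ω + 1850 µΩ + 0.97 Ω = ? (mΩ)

1368.85 mΩ

In mΩ:
  0.397 Ω = 0.397 × 10³ mΩ = 397
  1850 µΩ = 1850 × 10⁻³ mΩ = 1.85
  0.97 Ω = 0.97 × 10³ mΩ = 970
Sum: 397 + 1.85 + 970 = 1368.85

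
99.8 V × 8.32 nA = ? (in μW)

0.830336 μW

99.8 × 8.32 × 10^-9 = 830.336 × 10^-9 W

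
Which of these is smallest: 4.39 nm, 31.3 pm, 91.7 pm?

4.39 nm = 0.00000000439 m
31.3 pm = 0.0000000000313 m
91.7 pm = 0.0000000000917 m

31.3 pm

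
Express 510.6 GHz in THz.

giga = 10^9, tera = 10^12; factor is 10^-3.
510.6 × 10^-3 = 0.5106

0.5106 THz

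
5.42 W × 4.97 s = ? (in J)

5.42 × 4.97 = 26.9374 J

26.9374 J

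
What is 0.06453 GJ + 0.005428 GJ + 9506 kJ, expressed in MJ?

In MJ:
  0.06453 GJ = 0.06453 × 10^3 MJ = 64.53
  0.005428 GJ = 0.005428 × 10^3 MJ = 5.428
  9506 kJ = 9506 × 10^-3 MJ = 9.506
Sum: 64.53 + 5.428 + 9.506 = 79.464

79.464 MJ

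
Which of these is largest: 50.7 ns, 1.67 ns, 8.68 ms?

50.7 ns = 0.0000000507 s
1.67 ns = 0.00000000167 s
8.68 ms = 0.00868 s

8.68 ms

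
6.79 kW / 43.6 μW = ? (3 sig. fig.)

156000000

(6.79e3) / (43.6e-6) = 0.1557e9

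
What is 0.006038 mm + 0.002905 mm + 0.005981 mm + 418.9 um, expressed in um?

In um:
  0.006038 mm = 0.006038 × 10^3 um = 6.038
  0.002905 mm = 0.002905 × 10^3 um = 2.905
  0.005981 mm = 0.005981 × 10^3 um = 5.981
  418.9 um → 418.9
Sum: 6.038 + 2.905 + 5.981 + 418.9 = 433.824

433.824 um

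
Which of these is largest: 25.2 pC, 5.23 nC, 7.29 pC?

25.2 pC = 0.0000000000252 C
5.23 nC = 0.00000000523 C
7.29 pC = 0.00000000000729 C

5.23 nC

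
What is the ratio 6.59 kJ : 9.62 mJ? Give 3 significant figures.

685000

(6.59 × 10^3) / (9.62 × 10^-3) = 0.685 × 10^6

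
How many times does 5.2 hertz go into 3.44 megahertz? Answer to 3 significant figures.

(3.44e6) / (5.2) = 0.6615e6

662000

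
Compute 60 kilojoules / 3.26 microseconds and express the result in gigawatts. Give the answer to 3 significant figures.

(60 × 10³) / (3.26 × 10⁻⁶) = 18.405 × 10⁹ W

18.4 gigawatts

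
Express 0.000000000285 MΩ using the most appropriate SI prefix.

= 285 × 10^-6 Ω; 10^-6 is micro.

285 µΩ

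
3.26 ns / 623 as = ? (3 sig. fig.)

5230000

(3.26 × 10^-9) / (623 × 10^-18) = 0.005233 × 10^9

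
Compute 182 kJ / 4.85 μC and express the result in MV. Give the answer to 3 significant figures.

37500 MV

(182e3) / (4.85e-6) = 37.526e9 V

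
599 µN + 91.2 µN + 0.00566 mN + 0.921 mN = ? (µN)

In µN:
  599 µN → 599
  91.2 µN → 91.2
  0.00566 mN = 0.00566 × 10^3 µN = 5.66
  0.921 mN = 0.921 × 10^3 µN = 921
Sum: 599 + 91.2 + 5.66 + 921 = 1616.86

1616.86 µN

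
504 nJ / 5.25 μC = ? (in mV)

96 mV

(504 × 10^-9) / (5.25 × 10^-6) = 96 × 10^-3 V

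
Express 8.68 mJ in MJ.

0.00000000868 MJ

milli = 1e-3, mega = 1e6; factor is 1e-9.
8.68 × 1e-9 = 0.00000000868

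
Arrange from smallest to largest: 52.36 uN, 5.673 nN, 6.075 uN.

5.673 nN < 6.075 uN < 52.36 uN

52.36 uN = 0.00005236 N
5.673 nN = 0.000000005673 N
6.075 uN = 0.000006075 N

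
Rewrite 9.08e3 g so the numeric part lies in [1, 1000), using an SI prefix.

9.08 kg

= 9.08e3 g; 1e3 is kilo.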